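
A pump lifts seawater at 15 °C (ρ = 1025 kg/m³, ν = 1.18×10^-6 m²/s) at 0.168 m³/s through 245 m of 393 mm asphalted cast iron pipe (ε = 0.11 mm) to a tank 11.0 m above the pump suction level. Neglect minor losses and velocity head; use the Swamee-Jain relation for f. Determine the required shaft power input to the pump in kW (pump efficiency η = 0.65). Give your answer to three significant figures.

P_shaft ≈ 31.2 kW

V = 4Q/(πD²) = 1.385 m/s; Re = 4.61×10^5; ε/D = 2.80×10^-4; f = 0.01631
h_f = f(L/D)V²/2g = 0.9939 m
Total head H = z + h_f = 11.0 + 0.9939 = 11.99 m
P_hyd = ρgQH = 1025·9.81·0.168·11.99 = 20.26 kW
P_shaft = P_hyd/η = 20.26/0.65 = 31.17 kW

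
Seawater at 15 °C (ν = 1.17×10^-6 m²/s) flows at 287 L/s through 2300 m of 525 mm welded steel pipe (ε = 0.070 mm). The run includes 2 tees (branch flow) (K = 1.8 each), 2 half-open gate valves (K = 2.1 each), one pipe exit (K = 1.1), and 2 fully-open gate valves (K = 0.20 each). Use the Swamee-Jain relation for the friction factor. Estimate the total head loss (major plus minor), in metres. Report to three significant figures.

V = 4Q/(πD²) = 1.326 m/s; V²/2g = 0.08959 m
Re = 5.95×10^5, ε/D = 1.33×10^-4 → f = 0.01459 (Swamee-Jain)
Major: h_f = f(L/D)·V²/2g = 0.01459·4381·0.08959 = 5.726 m
Minor: ΣK = 9.30; h_m = ΣK·V²/2g = 0.8332 m
Total H_L = 5.726 + 0.8332 = 6.559 m

H_L ≈ 6.56 m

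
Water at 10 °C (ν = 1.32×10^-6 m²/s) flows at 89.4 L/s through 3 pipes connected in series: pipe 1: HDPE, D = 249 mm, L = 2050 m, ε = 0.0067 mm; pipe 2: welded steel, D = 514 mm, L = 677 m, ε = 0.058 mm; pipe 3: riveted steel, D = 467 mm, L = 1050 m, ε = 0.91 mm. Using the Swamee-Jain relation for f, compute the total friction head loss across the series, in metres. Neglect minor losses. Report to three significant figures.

Pipe 1: V = 1.836 m/s, Re = 3.46×10^5, ε/D = 2.69×10^-5, f = 0.01433, h_1 = f(L/D)V²/2g = 20.27 m
Pipe 2: V = 0.4308 m/s, Re = 1.68×10^5, ε/D = 1.13×10^-4, f = 0.01695, h_2 = f(L/D)V²/2g = 0.2112 m
Pipe 3: V = 0.5219 m/s, Re = 1.85×10^5, ε/D = 0.00195, f = 0.02442, h_3 = f(L/D)V²/2g = 0.7622 m
Series → Q common, losses add: H = Σh = 21.24 m

H ≈ 21.2 m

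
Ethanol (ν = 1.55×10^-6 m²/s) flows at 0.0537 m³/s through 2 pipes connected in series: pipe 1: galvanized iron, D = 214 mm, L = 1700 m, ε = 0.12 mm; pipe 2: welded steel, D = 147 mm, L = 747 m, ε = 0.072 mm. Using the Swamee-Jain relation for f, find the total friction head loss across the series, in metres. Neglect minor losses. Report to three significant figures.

Pipe 1: V = 1.493 m/s, Re = 2.06×10^5, ε/D = 5.61×10^-4, f = 0.01920, h_1 = f(L/D)V²/2g = 17.33 m
Pipe 2: V = 3.164 m/s, Re = 3.00×10^5, ε/D = 4.90×10^-4, f = 0.01827, h_2 = f(L/D)V²/2g = 47.37 m
Series → Q common, losses add: H = Σh = 64.70 m

H ≈ 64.7 m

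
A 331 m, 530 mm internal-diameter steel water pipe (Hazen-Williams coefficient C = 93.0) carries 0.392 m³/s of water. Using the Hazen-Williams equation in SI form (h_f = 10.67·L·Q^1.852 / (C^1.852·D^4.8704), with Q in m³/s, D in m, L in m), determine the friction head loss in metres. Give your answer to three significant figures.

h_f = 10.67·331·0.392^1.852 / (93.0^1.852·0.530^4.8704) = 3.105 m

h_f ≈ 3.10 m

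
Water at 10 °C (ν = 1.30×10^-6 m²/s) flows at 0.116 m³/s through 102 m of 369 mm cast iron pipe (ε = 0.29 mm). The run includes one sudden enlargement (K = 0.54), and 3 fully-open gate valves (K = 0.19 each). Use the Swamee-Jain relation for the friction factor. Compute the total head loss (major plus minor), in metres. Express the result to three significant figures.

V = 4Q/(πD²) = 1.085 m/s; V²/2g = 0.05997 m
Re = 3.08×10^5, ε/D = 7.86×10^-4 → f = 0.01978 (Swamee-Jain)
Major: h_f = f(L/D)·V²/2g = 0.01978·276.4·0.05997 = 0.3279 m
Minor: ΣK = 1.11; h_m = ΣK·V²/2g = 0.06657 m
Total H_L = 0.3279 + 0.06657 = 0.3944 m

H_L ≈ 0.394 m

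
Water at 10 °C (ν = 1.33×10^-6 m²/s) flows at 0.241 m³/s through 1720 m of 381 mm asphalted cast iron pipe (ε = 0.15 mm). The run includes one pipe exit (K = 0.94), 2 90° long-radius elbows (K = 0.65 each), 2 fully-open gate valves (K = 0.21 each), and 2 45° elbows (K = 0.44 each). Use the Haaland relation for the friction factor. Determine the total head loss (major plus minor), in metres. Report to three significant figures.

H_L ≈ 18.0 m

V = 4Q/(πD²) = 2.114 m/s; V²/2g = 0.2277 m
Re = 6.06×10^5, ε/D = 3.94×10^-4 → f = 0.01670 (Haaland)
Major: h_f = f(L/D)·V²/2g = 0.01670·4514·0.2277 = 17.17 m
Minor: ΣK = 3.54; h_m = ΣK·V²/2g = 0.8062 m
Total H_L = 17.17 + 0.8062 = 17.98 m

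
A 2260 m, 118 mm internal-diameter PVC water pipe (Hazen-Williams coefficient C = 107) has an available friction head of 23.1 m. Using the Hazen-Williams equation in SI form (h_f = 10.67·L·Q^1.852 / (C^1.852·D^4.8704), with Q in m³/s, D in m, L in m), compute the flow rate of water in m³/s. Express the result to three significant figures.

Rearranging: Q = [h_f·C^1.852·D^4.8704 / (10.67·L)]^(1/1.852)
Q = [23.1·107^1.852·0.118^4.8704 / (10.67·2260)]^0.540 = 0.009092 m³/s

Q ≈ 0.00909 m³/s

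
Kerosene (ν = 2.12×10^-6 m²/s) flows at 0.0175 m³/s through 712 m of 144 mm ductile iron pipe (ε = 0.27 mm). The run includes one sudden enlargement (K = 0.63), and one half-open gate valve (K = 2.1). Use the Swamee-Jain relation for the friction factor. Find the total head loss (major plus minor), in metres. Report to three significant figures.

V = 4Q/(πD²) = 1.075 m/s; V²/2g = 0.05885 m
Re = 7.30×10^4, ε/D = 0.00188 → f = 0.02558 (Swamee-Jain)
Major: h_f = f(L/D)·V²/2g = 0.02558·4944·0.05885 = 7.443 m
Minor: ΣK = 2.73; h_m = ΣK·V²/2g = 0.1607 m
Total H_L = 7.443 + 0.1607 = 7.604 m

H_L ≈ 7.60 m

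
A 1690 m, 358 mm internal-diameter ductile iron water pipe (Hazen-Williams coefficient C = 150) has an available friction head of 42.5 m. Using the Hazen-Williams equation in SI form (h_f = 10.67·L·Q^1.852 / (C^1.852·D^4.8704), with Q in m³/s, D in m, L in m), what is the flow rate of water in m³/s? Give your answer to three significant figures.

Q ≈ 0.384 m³/s

Rearranging: Q = [h_f·C^1.852·D^4.8704 / (10.67·L)]^(1/1.852)
Q = [42.5·150^1.852·0.358^4.8704 / (10.67·1690)]^0.540 = 0.3838 m³/s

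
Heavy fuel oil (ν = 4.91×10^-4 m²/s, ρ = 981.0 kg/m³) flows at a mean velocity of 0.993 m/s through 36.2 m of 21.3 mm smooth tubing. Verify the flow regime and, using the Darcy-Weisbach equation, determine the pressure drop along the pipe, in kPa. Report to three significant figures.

Re = VD/ν = 0.993·0.02130/4.91×10^-4 = 43.1 → laminar (Re < 2300)
f = 64/Re = 1.486
h_f = f(L/D)V²/(2g) = 1.486·(36.2/0.02130)·0.993²/(2·9.81) = 126.9 m
Δp = ρg·h_f = 981.0·9.81·126.9 = 1221 kPa

Δp ≈ 1220 kPa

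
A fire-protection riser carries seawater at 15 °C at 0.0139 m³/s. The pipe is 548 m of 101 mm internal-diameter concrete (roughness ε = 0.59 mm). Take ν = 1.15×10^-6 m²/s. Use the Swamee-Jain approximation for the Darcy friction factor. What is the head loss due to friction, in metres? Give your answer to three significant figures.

V = 4Q/(πD²) = 4·0.0139/(π·0.101²) = 1.735 m/s
Re = VD/ν = 1.735·0.101/1.15×10^-6 = 1.52×10^5 → turbulent
ε/D = 0.59/101 = 0.00584
Swamee-Jain: f = 0.03261
h_f = f(L/D)V²/(2g) = 0.03261·(548/0.101)·1.735²/(2·9.81) = 27.15 m

h_f ≈ 27.1 m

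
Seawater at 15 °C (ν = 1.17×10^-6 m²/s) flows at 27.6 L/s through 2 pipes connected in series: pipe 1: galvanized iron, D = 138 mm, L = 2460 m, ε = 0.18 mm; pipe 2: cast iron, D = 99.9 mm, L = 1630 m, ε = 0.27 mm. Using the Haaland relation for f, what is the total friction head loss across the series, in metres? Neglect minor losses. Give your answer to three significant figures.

Pipe 1: V = 1.845 m/s, Re = 2.18×10^5, ε/D = 0.00130, f = 0.02197, h_1 = f(L/D)V²/2g = 67.98 m
Pipe 2: V = 3.521 m/s, Re = 3.01×10^5, ε/D = 0.00270, f = 0.02590, h_2 = f(L/D)V²/2g = 267.0 m
Series → Q common, losses add: H = Σh = 335.0 m

H ≈ 335 m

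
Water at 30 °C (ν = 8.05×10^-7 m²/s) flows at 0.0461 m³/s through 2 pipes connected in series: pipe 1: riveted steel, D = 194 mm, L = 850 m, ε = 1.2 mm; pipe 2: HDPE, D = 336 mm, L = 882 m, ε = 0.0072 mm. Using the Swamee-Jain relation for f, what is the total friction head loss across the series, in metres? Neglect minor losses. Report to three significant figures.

H ≈ 18.4 m

Pipe 1: V = 1.560 m/s, Re = 3.76×10^5, ε/D = 0.00619, f = 0.03275, h_1 = f(L/D)V²/2g = 17.79 m
Pipe 2: V = 0.5199 m/s, Re = 2.17×10^5, ε/D = 2.14×10^-5, f = 0.01549, h_2 = f(L/D)V²/2g = 0.5603 m
Series → Q common, losses add: H = Σh = 18.35 m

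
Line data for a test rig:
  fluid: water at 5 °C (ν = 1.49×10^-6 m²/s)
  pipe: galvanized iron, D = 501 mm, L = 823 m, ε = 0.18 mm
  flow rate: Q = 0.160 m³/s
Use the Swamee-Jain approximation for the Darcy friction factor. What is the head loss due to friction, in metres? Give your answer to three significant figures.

h_f ≈ 0.971 m

V = 4Q/(πD²) = 4·0.160/(π·0.501²) = 0.8116 m/s
Re = VD/ν = 0.8116·0.501/1.49×10^-6 = 2.73×10^5 → turbulent
ε/D = 0.18/501 = 3.59×10^-4
Swamee-Jain: f = 0.01761
h_f = f(L/D)V²/(2g) = 0.01761·(823/0.501)·0.8116²/(2·9.81) = 0.9712 m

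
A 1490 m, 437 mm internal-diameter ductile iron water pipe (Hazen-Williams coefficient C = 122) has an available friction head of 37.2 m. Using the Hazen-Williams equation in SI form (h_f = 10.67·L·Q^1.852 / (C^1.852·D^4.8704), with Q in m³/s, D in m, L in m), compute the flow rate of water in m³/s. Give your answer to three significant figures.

Q ≈ 0.525 m³/s

Rearranging: Q = [h_f·C^1.852·D^4.8704 / (10.67·L)]^(1/1.852)
Q = [37.2·122^1.852·0.437^4.8704 / (10.67·1490)]^0.540 = 0.5253 m³/s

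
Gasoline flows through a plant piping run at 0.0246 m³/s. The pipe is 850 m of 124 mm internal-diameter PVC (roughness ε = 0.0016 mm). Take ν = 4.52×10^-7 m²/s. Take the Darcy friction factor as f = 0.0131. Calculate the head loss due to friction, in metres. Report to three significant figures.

h_f ≈ 19.0 m

V = 4Q/(πD²) = 4·0.0246/(π·0.124²) = 2.037 m/s
h_f = f(L/D)V²/(2g) = 0.01310·(850/0.124)·2.037²/(2·9.81) = 18.99 m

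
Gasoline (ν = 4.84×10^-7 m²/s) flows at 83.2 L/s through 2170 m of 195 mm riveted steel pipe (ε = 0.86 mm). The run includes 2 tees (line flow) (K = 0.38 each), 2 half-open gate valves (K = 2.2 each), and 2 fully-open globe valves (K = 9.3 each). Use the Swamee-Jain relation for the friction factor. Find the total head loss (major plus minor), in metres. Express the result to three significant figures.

V = 4Q/(πD²) = 2.786 m/s; V²/2g = 0.3956 m
Re = 1.12×10^6, ε/D = 0.00441 → f = 0.02940 (Swamee-Jain)
Major: h_f = f(L/D)·V²/2g = 0.02940·11128·0.3956 = 129.4 m
Minor: ΣK = 23.8; h_m = ΣK·V²/2g = 9.399 m
Total H_L = 129.4 + 9.399 = 138.8 m

H_L ≈ 139 m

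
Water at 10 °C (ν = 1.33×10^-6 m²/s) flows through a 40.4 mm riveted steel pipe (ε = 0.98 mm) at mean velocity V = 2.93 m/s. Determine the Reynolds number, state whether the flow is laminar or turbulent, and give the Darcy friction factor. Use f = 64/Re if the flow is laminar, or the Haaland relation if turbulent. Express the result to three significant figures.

Re = VD/ν = 2.930·0.0404/1.33×10^-6 = 8.90×10^4
Re > 4000 → turbulent; ε/D = 0.0243
Haaland: f = 0.05293

Re ≈ 8.90×10^4; turbulent; f ≈ 0.0529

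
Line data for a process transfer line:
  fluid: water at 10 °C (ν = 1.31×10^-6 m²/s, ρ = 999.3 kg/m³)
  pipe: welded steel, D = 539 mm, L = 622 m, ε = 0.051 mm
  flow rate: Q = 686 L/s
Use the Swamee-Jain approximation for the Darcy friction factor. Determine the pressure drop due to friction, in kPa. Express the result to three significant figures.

Δp ≈ 68.8 kPa

V = 4Q/(πD²) = 4·0.686/(π·0.539²) = 3.006 m/s
Re = VD/ν = 3.006·0.539/1.31×10^-6 = 1.24×10^6 → turbulent
ε/D = 0.051/539 = 9.46×10^-5
Swamee-Jain: f = 0.01320
h_f = f(L/D)V²/(2g) = 0.01320·(622/0.539)·3.006²/(2·9.81) = 7.017 m
Δp = ρg·h_f = 999.3·9.81·7.017 = 68.79 kPa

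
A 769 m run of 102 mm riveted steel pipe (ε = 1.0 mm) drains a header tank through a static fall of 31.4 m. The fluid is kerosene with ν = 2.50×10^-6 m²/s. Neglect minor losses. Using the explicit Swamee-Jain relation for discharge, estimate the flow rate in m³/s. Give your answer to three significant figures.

Q ≈ 0.0119 m³/s

Swamee-Jain (Type II): Q = -0.965·√(gD⁵h_f/L)·ln[ε/(3.7D) + √(3.17ν²L/(gD³h_f))]
√(gD⁵h_f/L) = √(9.81·0.102⁵·31.4/769) = 0.002103
ε/(3.7D) = 0.00265; √(3.17ν²L/(gD³h_f)) = 2.16×10^-4
Q = -0.965·0.002103·ln(0.002866) = 0.01188 m³/s
Check: V = 1.45 m/s, Re = 5.93×10^4, f = 0.03901, h_f = 31.7 m ≈ 31.4 m ✓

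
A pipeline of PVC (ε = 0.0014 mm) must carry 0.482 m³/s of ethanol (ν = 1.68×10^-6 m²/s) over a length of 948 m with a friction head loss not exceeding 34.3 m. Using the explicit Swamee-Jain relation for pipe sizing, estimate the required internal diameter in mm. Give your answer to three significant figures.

D ≈ 366 mm

Swamee-Jain (Type III): D = 0.66·[ε^1.25·(LQ²/(gh_f))^4.75 + ν·Q^9.4·(L/(gh_f))^5.2]^0.04
LQ²/(gh_f) = 0.6545; L/(gh_f) = 2.817
Term 1 = ε^1.25·(…)^4.75 = 6.43×10^-9; Term 2 = ν·Q^9.4·(…)^5.2 = 3.85×10^-7
D = 0.66·(6.43×10^-9 + 3.85×10^-7)^0.04 = 0.3658 m = 366 mm
Check: V = 4.59 m/s, Re = 9.99×10^5, f = 0.01171, h_f = 32.5 m ≈ 34.3 m ✓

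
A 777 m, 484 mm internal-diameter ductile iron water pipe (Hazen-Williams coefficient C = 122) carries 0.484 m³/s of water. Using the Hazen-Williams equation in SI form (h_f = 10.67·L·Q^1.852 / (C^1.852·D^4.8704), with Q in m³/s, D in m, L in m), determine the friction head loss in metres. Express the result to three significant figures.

h_f ≈ 10.1 m

h_f = 10.67·777·0.484^1.852 / (122^1.852·0.484^4.8704) = 10.14 m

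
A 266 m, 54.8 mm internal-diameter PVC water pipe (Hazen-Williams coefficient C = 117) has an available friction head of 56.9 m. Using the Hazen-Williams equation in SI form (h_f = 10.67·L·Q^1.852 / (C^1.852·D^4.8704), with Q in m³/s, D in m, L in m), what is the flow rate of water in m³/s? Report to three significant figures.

Q ≈ 0.00683 m³/s

Rearranging: Q = [h_f·C^1.852·D^4.8704 / (10.67·L)]^(1/1.852)
Q = [56.9·117^1.852·0.0548^4.8704 / (10.67·266)]^0.540 = 0.006833 m³/s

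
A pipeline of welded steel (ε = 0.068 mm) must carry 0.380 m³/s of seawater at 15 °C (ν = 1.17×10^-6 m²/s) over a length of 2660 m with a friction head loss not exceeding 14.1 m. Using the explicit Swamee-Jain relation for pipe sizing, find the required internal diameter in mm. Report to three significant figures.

Swamee-Jain (Type III): D = 0.66·[ε^1.25·(LQ²/(gh_f))^4.75 + ν·Q^9.4·(L/(gh_f))^5.2]^0.04
LQ²/(gh_f) = 2.777; L/(gh_f) = 19.23
Term 1 = ε^1.25·(…)^4.75 = 7.90×10^-4; Term 2 = ν·Q^9.4·(…)^5.2 = 6.24×10^-4
D = 0.66·(7.90×10^-4 + 6.24×10^-4)^0.04 = 0.5076 m = 508 mm
Check: V = 1.88 m/s, Re = 8.15×10^5, f = 0.01420, h_f = 13.4 m ≈ 14.1 m ✓

D ≈ 508 mm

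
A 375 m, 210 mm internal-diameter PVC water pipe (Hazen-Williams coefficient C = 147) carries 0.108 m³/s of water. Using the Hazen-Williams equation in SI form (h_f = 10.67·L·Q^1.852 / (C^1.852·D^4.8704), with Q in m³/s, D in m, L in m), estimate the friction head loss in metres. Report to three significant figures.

h_f = 10.67·375·0.108^1.852 / (147^1.852·0.210^4.8704) = 12.57 m

h_f ≈ 12.6 m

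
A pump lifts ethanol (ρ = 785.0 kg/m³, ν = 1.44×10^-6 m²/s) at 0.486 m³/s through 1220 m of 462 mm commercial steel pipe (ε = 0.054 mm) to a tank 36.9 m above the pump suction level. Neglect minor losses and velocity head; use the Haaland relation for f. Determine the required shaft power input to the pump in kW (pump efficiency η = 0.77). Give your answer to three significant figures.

P_shaft ≈ 254 kW

V = 4Q/(πD²) = 2.899 m/s; Re = 9.30×10^5; ε/D = 1.17×10^-4; f = 0.01364
h_f = f(L/D)V²/2g = 15.43 m
Total head H = z + h_f = 36.9 + 15.43 = 52.33 m
P_hyd = ρgQH = 785.0·9.81·0.486·52.33 = 195.9 kW
P_shaft = P_hyd/η = 195.9/0.77 = 254.4 kW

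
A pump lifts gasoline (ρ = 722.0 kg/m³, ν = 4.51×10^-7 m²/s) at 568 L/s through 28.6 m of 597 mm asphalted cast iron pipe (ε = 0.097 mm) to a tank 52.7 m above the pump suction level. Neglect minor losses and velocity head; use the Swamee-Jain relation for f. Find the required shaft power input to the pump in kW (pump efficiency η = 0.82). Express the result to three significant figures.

P_shaft ≈ 259 kW

V = 4Q/(πD²) = 2.029 m/s; Re = 2.69×10^6; ε/D = 1.62×10^-4; f = 0.01369
h_f = f(L/D)V²/2g = 0.1376 m
Total head H = z + h_f = 52.7 + 0.1376 = 52.84 m
P_hyd = ρgQH = 722.0·9.81·0.568·52.84 = 212.6 kW
P_shaft = P_hyd/η = 212.6/0.82 = 259.2 kW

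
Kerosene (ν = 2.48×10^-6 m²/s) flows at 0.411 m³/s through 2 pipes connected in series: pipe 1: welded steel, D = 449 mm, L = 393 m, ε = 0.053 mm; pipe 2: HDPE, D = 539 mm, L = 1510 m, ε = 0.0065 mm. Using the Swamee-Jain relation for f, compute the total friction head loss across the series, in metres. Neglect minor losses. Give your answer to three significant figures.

Pipe 1: V = 2.596 m/s, Re = 4.70×10^5, ε/D = 1.18×10^-4, f = 0.01477, h_1 = f(L/D)V²/2g = 4.441 m
Pipe 2: V = 1.801 m/s, Re = 3.91×10^5, ε/D = 1.21×10^-5, f = 0.01385, h_2 = f(L/D)V²/2g = 6.416 m
Series → Q common, losses add: H = Σh = 10.86 m

H ≈ 10.9 m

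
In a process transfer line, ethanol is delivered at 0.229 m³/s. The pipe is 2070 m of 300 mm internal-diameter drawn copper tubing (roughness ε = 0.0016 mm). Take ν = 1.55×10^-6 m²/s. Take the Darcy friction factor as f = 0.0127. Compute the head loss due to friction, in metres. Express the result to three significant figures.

V = 4Q/(πD²) = 4·0.229/(π·0.300²) = 3.240 m/s
h_f = f(L/D)V²/(2g) = 0.01270·(2070/0.300)·3.240²/(2·9.81) = 46.88 m

h_f ≈ 46.9 m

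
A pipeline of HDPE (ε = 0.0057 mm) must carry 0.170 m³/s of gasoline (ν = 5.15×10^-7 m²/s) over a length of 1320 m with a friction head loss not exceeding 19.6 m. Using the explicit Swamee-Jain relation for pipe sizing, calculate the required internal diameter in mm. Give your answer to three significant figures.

D ≈ 286 mm

Swamee-Jain (Type III): D = 0.66·[ε^1.25·(LQ²/(gh_f))^4.75 + ν·Q^9.4·(L/(gh_f))^5.2]^0.04
LQ²/(gh_f) = 0.1984; L/(gh_f) = 6.865
Term 1 = ε^1.25·(…)^4.75 = 1.28×10^-10; Term 2 = ν·Q^9.4·(…)^5.2 = 6.74×10^-10
D = 0.66·(1.28×10^-10 + 6.74×10^-10)^0.04 = 0.2856 m = 286 mm
Check: V = 2.65 m/s, Re = 1.47×10^6, f = 0.01148, h_f = 19.1 m ≈ 19.6 m ✓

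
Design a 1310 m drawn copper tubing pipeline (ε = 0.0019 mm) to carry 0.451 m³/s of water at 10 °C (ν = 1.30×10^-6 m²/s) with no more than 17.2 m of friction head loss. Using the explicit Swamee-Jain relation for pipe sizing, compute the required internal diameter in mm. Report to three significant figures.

D ≈ 436 mm

Swamee-Jain (Type III): D = 0.66·[ε^1.25·(LQ²/(gh_f))^4.75 + ν·Q^9.4·(L/(gh_f))^5.2]^0.04
LQ²/(gh_f) = 1.579; L/(gh_f) = 7.764
Term 1 = ε^1.25·(…)^4.75 = 6.18×10^-7; Term 2 = ν·Q^9.4·(…)^5.2 = 3.10×10^-5
D = 0.66·(6.18×10^-7 + 3.10×10^-5)^0.04 = 0.4361 m = 436 mm
Check: V = 3.02 m/s, Re = 1.01×10^6, f = 0.01169, h_f = 16.3 m ≈ 17.2 m ✓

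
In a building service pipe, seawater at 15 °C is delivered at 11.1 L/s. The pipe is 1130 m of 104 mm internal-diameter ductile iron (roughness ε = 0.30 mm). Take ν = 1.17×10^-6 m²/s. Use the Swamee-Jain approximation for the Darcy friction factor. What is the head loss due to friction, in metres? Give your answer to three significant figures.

h_f ≈ 25.8 m

V = 4Q/(πD²) = 4·0.0111/(π·0.104²) = 1.307 m/s
Re = VD/ν = 1.307·0.104/1.17×10^-6 = 1.16×10^5 → turbulent
ε/D = 0.30/104 = 0.00288
Swamee-Jain: f = 0.02727
h_f = f(L/D)V²/(2g) = 0.02727·(1130/0.104)·1.307²/(2·9.81) = 25.79 m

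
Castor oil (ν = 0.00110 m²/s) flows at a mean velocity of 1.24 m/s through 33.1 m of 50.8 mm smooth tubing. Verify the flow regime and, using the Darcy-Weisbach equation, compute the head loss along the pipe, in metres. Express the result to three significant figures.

Re = VD/ν = 1.24·0.05080/0.00110 = 57.3 → laminar (Re < 2300)
f = 64/Re = 1.118
h_f = f(L/D)V²/(2g) = 1.118·(33.1/0.05080)·1.24²/(2·9.81) = 57.07 m

h_f ≈ 57.1 m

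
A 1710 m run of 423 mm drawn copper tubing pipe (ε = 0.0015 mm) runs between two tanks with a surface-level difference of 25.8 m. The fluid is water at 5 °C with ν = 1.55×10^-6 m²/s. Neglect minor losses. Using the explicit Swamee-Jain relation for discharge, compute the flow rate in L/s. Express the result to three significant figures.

Q ≈ 454 L/s

Swamee-Jain (Type II): Q = -0.965·√(gD⁵h_f/L)·ln[ε/(3.7D) + √(3.17ν²L/(gD³h_f))]
√(gD⁵h_f/L) = √(9.81·0.423⁵·25.8/1710) = 0.04477
ε/(3.7D) = 9.58×10^-7; √(3.17ν²L/(gD³h_f)) = 2.61×10^-5
Q = -0.965·0.04477·ln(2.703×10^-5) = 0.4544 m³/s
Check: V = 3.23 m/s, Re = 8.83×10^5, f = 0.01194, h_f = 25.7 m ≈ 25.8 m ✓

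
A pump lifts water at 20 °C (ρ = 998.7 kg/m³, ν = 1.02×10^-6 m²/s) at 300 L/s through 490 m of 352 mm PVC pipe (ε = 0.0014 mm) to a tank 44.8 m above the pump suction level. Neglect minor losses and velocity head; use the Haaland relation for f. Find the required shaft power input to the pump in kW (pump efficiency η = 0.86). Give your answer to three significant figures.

V = 4Q/(πD²) = 3.083 m/s; Re = 1.06×10^6; ε/D = 3.98×10^-6; f = 0.01154
h_f = f(L/D)V²/2g = 7.779 m
Total head H = z + h_f = 44.8 + 7.779 = 52.58 m
P_hyd = ρgQH = 998.7·9.81·0.300·52.58 = 154.5 kW
P_shaft = P_hyd/η = 154.5/0.86 = 179.7 kW

P_shaft ≈ 180 kW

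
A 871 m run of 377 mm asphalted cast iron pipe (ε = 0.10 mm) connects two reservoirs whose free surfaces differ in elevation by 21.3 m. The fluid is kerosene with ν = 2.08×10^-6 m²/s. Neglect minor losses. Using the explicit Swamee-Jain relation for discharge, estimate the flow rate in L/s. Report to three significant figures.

Swamee-Jain (Type II): Q = -0.965·√(gD⁵h_f/L)·ln[ε/(3.7D) + √(3.17ν²L/(gD³h_f))]
√(gD⁵h_f/L) = √(9.81·0.377⁵·21.3/871) = 0.04274
ε/(3.7D) = 7.17×10^-5; √(3.17ν²L/(gD³h_f)) = 3.27×10^-5
Q = -0.965·0.04274·ln(1.044×10^-4) = 0.3781 m³/s
Check: V = 3.39 m/s, Re = 6.14×10^5, f = 0.01586, h_f = 21.4 m ≈ 21.3 m ✓

Q ≈ 378 L/s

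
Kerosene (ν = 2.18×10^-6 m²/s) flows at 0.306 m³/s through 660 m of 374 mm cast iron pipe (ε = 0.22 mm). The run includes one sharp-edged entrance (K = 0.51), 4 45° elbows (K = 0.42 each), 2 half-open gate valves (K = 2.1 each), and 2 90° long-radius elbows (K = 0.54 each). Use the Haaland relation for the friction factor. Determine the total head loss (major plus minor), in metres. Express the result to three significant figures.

V = 4Q/(πD²) = 2.785 m/s; V²/2g = 0.3954 m
Re = 4.78×10^5, ε/D = 5.88×10^-4 → f = 0.01815 (Haaland)
Major: h_f = f(L/D)·V²/2g = 0.01815·1765·0.3954 = 12.66 m
Minor: ΣK = 7.47; h_m = ΣK·V²/2g = 2.954 m
Total H_L = 12.66 + 2.954 = 15.62 m

H_L ≈ 15.6 m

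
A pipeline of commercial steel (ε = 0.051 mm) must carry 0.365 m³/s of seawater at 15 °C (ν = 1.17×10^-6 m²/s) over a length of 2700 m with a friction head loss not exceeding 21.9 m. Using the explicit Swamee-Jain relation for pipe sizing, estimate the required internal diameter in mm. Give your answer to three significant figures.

D ≈ 456 mm

Swamee-Jain (Type III): D = 0.66·[ε^1.25·(LQ²/(gh_f))^4.75 + ν·Q^9.4·(L/(gh_f))^5.2]^0.04
LQ²/(gh_f) = 1.674; L/(gh_f) = 12.57
Term 1 = ε^1.25·(…)^4.75 = 4.99×10^-5; Term 2 = ν·Q^9.4·(…)^5.2 = 4.68×10^-5
D = 0.66·(4.99×10^-5 + 4.68×10^-5)^0.04 = 0.4560 m = 456 mm
Check: V = 2.24 m/s, Re = 8.71×10^5, f = 0.01383, h_f = 20.9 m ≈ 21.9 m ✓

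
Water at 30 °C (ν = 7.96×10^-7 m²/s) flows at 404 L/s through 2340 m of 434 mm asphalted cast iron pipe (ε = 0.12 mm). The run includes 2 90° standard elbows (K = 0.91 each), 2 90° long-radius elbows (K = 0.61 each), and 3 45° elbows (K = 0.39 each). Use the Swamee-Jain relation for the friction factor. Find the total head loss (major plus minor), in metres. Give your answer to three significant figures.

V = 4Q/(πD²) = 2.731 m/s; V²/2g = 0.3801 m
Re = 1.49×10^6, ε/D = 2.76×10^-4 → f = 0.01530 (Swamee-Jain)
Major: h_f = f(L/D)·V²/2g = 0.01530·5392·0.3801 = 31.36 m
Minor: ΣK = 4.21; h_m = ΣK·V²/2g = 1.600 m
Total H_L = 31.36 + 1.600 = 32.96 m

H_L ≈ 33.0 m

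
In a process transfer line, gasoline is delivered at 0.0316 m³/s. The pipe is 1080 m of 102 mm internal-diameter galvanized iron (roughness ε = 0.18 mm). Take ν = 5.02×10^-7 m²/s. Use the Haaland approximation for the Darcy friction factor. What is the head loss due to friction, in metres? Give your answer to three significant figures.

V = 4Q/(πD²) = 4·0.0316/(π·0.102²) = 3.867 m/s
Re = VD/ν = 3.867·0.102/5.02×10^-7 = 7.86×10^5 → turbulent
ε/D = 0.18/102 = 0.00176
Haaland: f = 0.02293
h_f = f(L/D)V²/(2g) = 0.02293·(1080/0.102)·3.867²/(2·9.81) = 185.1 m

h_f ≈ 185 m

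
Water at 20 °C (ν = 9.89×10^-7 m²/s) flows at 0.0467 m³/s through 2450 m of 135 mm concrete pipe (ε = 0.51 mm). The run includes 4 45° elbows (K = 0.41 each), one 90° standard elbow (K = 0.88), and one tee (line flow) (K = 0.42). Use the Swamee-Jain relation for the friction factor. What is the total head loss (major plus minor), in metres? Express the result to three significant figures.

V = 4Q/(πD²) = 3.263 m/s; V²/2g = 0.5425 m
Re = 4.45×10^5, ε/D = 0.00378 → f = 0.02832 (Swamee-Jain)
Major: h_f = f(L/D)·V²/2g = 0.02832·18148·0.5425 = 278.8 m
Minor: ΣK = 2.94; h_m = ΣK·V²/2g = 1.595 m
Total H_L = 278.8 + 1.595 = 280.4 m

H_L ≈ 280 m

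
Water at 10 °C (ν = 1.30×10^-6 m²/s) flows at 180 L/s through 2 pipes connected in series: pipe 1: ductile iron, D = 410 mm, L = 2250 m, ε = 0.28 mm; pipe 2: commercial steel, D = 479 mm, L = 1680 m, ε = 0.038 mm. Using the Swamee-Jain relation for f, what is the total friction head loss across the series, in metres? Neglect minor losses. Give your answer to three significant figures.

Pipe 1: V = 1.363 m/s, Re = 4.30×10^5, ε/D = 6.83×10^-4, f = 0.01895, h_1 = f(L/D)V²/2g = 9.854 m
Pipe 2: V = 0.9989 m/s, Re = 3.68×10^5, ε/D = 7.93×10^-5, f = 0.01480, h_2 = f(L/D)V²/2g = 2.640 m
Series → Q common, losses add: H = Σh = 12.49 m

H ≈ 12.5 m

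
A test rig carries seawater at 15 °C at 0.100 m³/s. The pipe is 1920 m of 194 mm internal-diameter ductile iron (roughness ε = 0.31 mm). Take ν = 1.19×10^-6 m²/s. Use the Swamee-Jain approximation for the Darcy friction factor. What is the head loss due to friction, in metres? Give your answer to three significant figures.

h_f ≈ 130 m

V = 4Q/(πD²) = 4·0.100/(π·0.194²) = 3.383 m/s
Re = VD/ν = 3.383·0.194/1.19×10^-6 = 5.52×10^5 → turbulent
ε/D = 0.31/194 = 0.00160
Swamee-Jain: f = 0.02258
h_f = f(L/D)V²/(2g) = 0.02258·(1920/0.194)·3.383²/(2·9.81) = 130.4 m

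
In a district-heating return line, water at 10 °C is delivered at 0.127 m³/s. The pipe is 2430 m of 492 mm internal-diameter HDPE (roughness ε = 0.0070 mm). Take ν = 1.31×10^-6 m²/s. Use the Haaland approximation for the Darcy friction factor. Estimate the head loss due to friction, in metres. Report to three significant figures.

h_f ≈ 1.68 m

V = 4Q/(πD²) = 4·0.127/(π·0.492²) = 0.6680 m/s
Re = VD/ν = 0.6680·0.492/1.31×10^-6 = 2.51×10^5 → turbulent
ε/D = 0.0070/492 = 1.42×10^-5
Haaland: f = 0.01494
h_f = f(L/D)V²/(2g) = 0.01494·(2430/0.492)·0.6680²/(2·9.81) = 1.678 m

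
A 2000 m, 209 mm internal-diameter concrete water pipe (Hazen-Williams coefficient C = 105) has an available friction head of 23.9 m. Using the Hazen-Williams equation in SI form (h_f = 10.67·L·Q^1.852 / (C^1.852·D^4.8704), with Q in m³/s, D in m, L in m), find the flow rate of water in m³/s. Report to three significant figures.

Rearranging: Q = [h_f·C^1.852·D^4.8704 / (10.67·L)]^(1/1.852)
Q = [23.9·105^1.852·0.209^4.8704 / (10.67·2000)]^0.540 = 0.04365 m³/s

Q ≈ 0.0437 m³/s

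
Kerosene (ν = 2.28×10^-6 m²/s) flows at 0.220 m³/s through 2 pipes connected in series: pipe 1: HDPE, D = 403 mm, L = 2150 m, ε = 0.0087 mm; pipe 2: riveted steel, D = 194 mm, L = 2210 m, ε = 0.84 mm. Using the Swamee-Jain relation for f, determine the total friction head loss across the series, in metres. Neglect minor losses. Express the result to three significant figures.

H ≈ 955 m

Pipe 1: V = 1.725 m/s, Re = 3.05×10^5, ε/D = 2.16×10^-5, f = 0.01458, h_1 = f(L/D)V²/2g = 11.80 m
Pipe 2: V = 7.443 m/s, Re = 6.33×10^5, ε/D = 0.00433, f = 0.02934, h_2 = f(L/D)V²/2g = 943.6 m
Series → Q common, losses add: H = Σh = 955.4 m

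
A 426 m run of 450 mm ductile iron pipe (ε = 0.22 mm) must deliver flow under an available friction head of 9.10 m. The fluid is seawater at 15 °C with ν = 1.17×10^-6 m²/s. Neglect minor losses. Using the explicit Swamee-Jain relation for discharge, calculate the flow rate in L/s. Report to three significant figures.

Swamee-Jain (Type II): Q = -0.965·√(gD⁵h_f/L)·ln[ε/(3.7D) + √(3.17ν²L/(gD³h_f))]
√(gD⁵h_f/L) = √(9.81·0.450⁵·9.10/426) = 0.06218
ε/(3.7D) = 1.32×10^-4; √(3.17ν²L/(gD³h_f)) = 1.51×10^-5
Q = -0.965·0.06218·ln(1.472×10^-4) = 0.5295 m³/s
Check: V = 3.33 m/s, Re = 1.28×10^6, f = 0.01711, h_f = 9.15 m ≈ 9.10 m ✓

Q ≈ 529 L/s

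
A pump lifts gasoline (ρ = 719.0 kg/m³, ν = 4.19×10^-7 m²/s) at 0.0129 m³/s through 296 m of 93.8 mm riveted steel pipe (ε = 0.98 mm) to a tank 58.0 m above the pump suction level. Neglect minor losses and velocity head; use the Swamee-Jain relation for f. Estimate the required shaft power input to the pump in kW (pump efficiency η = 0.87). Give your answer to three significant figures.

V = 4Q/(πD²) = 1.867 m/s; Re = 4.18×10^5; ε/D = 0.0104; f = 0.03870
h_f = f(L/D)V²/2g = 21.69 m
Total head H = z + h_f = 58.0 + 21.69 = 79.69 m
P_hyd = ρgQH = 719.0·9.81·0.0129·79.69 = 7.251 kW
P_shaft = P_hyd/η = 7.251/0.87 = 8.335 kW

P_shaft ≈ 8.33 kW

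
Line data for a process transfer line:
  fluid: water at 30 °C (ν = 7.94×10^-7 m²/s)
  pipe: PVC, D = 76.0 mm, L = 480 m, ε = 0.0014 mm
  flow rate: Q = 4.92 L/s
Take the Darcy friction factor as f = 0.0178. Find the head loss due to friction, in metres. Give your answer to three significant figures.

h_f ≈ 6.74 m

V = 4Q/(πD²) = 4·0.00492/(π·0.0760²) = 1.085 m/s
h_f = f(L/D)V²/(2g) = 0.01780·(480/0.0760)·1.085²/(2·9.81) = 6.740 m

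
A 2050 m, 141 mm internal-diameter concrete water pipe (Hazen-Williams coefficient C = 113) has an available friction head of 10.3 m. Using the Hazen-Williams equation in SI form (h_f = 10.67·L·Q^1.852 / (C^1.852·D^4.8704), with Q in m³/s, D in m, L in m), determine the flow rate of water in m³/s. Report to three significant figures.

Rearranging: Q = [h_f·C^1.852·D^4.8704 / (10.67·L)]^(1/1.852)
Q = [10.3·113^1.852·0.141^4.8704 / (10.67·2050)]^0.540 = 0.01045 m³/s

Q ≈ 0.0105 m³/s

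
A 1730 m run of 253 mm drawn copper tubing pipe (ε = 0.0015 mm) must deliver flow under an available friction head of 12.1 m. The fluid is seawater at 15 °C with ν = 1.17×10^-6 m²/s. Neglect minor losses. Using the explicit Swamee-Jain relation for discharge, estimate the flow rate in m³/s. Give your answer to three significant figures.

Swamee-Jain (Type II): Q = -0.965·√(gD⁵h_f/L)·ln[ε/(3.7D) + √(3.17ν²L/(gD³h_f))]
√(gD⁵h_f/L) = √(9.81·0.253⁵·12.1/1730) = 0.008433
ε/(3.7D) = 1.60×10^-6; √(3.17ν²L/(gD³h_f)) = 6.25×10^-5
Q = -0.965·0.008433·ln(6.410×10^-5) = 0.07858 m³/s
Check: V = 1.56 m/s, Re = 3.38×10^5, f = 0.01413, h_f = 12.0 m ≈ 12.1 m ✓

Q ≈ 0.0786 m³/s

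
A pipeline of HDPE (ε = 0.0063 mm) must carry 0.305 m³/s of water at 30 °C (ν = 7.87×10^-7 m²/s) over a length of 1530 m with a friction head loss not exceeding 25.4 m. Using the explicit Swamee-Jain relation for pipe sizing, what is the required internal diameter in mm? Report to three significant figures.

D ≈ 353 mm

Swamee-Jain (Type III): D = 0.66·[ε^1.25·(LQ²/(gh_f))^4.75 + ν·Q^9.4·(L/(gh_f))^5.2]^0.04
LQ²/(gh_f) = 0.5712; L/(gh_f) = 6.140
Term 1 = ε^1.25·(…)^4.75 = 2.21×10^-8; Term 2 = ν·Q^9.4·(…)^5.2 = 1.40×10^-7
D = 0.66·(2.21×10^-8 + 1.40×10^-7)^0.04 = 0.3532 m = 353 mm
Check: V = 3.11 m/s, Re = 1.40×10^6, f = 0.01150, h_f = 24.6 m ≈ 25.4 m ✓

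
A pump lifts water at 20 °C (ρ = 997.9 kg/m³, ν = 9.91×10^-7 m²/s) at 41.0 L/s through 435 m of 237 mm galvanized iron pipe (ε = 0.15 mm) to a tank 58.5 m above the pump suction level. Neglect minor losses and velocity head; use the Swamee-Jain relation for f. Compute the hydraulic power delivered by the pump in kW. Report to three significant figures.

V = 4Q/(πD²) = 0.9294 m/s; Re = 2.22×10^5; ε/D = 6.33×10^-4; f = 0.01944
h_f = f(L/D)V²/2g = 1.571 m
Total head H = z + h_f = 58.5 + 1.571 = 60.07 m
P_hyd = ρgQH = 997.9·9.81·0.0410·60.07 = 24.11 kW

P_hyd ≈ 24.1 kW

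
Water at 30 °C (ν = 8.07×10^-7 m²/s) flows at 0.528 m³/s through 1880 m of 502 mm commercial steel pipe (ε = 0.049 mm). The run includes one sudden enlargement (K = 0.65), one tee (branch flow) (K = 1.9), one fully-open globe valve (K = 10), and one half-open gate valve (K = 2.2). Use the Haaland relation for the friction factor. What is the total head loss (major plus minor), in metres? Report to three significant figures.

H_L ≈ 22.8 m

V = 4Q/(πD²) = 2.668 m/s; V²/2g = 0.3627 m
Re = 1.66×10^6, ε/D = 9.76×10^-5 → f = 0.01283 (Haaland)
Major: h_f = f(L/D)·V²/2g = 0.01283·3745·0.3627 = 17.42 m
Minor: ΣK = 14.8; h_m = ΣK·V²/2g = 5.350 m
Total H_L = 17.42 + 5.350 = 22.77 m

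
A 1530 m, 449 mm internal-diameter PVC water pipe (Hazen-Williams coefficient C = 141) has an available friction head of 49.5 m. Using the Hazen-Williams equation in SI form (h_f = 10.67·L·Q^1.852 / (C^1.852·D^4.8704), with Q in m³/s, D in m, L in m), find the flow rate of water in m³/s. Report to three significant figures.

Q ≈ 0.750 m³/s

Rearranging: Q = [h_f·C^1.852·D^4.8704 / (10.67·L)]^(1/1.852)
Q = [49.5·141^1.852·0.449^4.8704 / (10.67·1530)]^0.540 = 0.7498 m³/s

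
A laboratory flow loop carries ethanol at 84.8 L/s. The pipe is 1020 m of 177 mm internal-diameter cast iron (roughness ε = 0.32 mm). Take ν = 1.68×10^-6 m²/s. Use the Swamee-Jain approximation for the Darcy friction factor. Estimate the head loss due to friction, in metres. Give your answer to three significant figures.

h_f ≈ 81.9 m

V = 4Q/(πD²) = 4·0.0848/(π·0.177²) = 3.446 m/s
Re = VD/ν = 3.446·0.177/1.68×10^-6 = 3.63×10^5 → turbulent
ε/D = 0.32/177 = 0.00181
Swamee-Jain: f = 0.02348
h_f = f(L/D)V²/(2g) = 0.02348·(1020/0.177)·3.446²/(2·9.81) = 81.90 m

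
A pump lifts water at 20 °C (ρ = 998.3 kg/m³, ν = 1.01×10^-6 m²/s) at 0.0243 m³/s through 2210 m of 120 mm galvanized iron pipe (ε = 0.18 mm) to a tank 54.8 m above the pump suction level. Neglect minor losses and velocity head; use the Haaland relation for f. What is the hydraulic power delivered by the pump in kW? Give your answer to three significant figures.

P_hyd ≈ 36.3 kW

V = 4Q/(πD²) = 2.149 m/s; Re = 2.55×10^5; ε/D = 0.00150; f = 0.02252
h_f = f(L/D)V²/2g = 97.60 m
Total head H = z + h_f = 54.8 + 97.60 = 152.4 m
P_hyd = ρgQH = 998.3·9.81·0.0243·152.4 = 36.27 kW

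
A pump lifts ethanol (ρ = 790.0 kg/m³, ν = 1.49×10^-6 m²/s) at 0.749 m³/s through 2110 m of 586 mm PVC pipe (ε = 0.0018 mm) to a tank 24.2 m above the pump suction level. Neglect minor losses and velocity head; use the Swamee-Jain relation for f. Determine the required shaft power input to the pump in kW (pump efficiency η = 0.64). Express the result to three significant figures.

P_shaft ≈ 367 kW

V = 4Q/(πD²) = 2.777 m/s; Re = 1.09×10^6; ε/D = 3.07×10^-6; f = 0.01152
h_f = f(L/D)V²/2g = 16.30 m
Total head H = z + h_f = 24.2 + 16.30 = 40.50 m
P_hyd = ρgQH = 790.0·9.81·0.749·40.50 = 235.1 kW
P_shaft = P_hyd/η = 235.1/0.64 = 367.4 kW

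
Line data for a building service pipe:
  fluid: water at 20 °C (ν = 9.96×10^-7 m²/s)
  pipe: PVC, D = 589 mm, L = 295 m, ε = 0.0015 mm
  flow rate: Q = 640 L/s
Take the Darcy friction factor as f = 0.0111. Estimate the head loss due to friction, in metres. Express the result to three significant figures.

V = 4Q/(πD²) = 4·0.640/(π·0.589²) = 2.349 m/s
h_f = f(L/D)V²/(2g) = 0.01110·(295/0.589)·2.349²/(2·9.81) = 1.563 m

h_f ≈ 1.56 m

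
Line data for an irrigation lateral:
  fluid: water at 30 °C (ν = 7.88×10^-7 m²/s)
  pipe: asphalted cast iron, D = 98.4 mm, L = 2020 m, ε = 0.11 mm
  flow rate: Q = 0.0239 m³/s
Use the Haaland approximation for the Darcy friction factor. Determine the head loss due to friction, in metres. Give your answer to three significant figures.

V = 4Q/(πD²) = 4·0.0239/(π·0.0984²) = 3.143 m/s
Re = VD/ν = 3.143·0.0984/7.88×10^-7 = 3.92×10^5 → turbulent
ε/D = 0.11/98.4 = 0.00112
Haaland: f = 0.02083
h_f = f(L/D)V²/(2g) = 0.02083·(2020/0.0984)·3.143²/(2·9.81) = 215.3 m

h_f ≈ 215 m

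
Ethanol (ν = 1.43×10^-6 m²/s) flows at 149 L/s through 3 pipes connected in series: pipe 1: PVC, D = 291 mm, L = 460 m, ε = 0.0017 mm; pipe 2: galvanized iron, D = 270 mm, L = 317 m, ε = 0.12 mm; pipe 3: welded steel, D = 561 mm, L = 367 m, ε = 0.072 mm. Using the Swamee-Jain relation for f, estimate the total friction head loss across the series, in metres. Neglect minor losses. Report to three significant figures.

H ≈ 12.7 m

Pipe 1: V = 2.240 m/s, Re = 4.56×10^5, ε/D = 5.84×10^-6, f = 0.01340, h_1 = f(L/D)V²/2g = 5.418 m
Pipe 2: V = 2.602 m/s, Re = 4.91×10^5, ε/D = 4.44×10^-4, f = 0.01744, h_2 = f(L/D)V²/2g = 7.066 m
Pipe 3: V = 0.6028 m/s, Re = 2.36×10^5, ε/D = 1.28×10^-4, f = 0.01621, h_3 = f(L/D)V²/2g = 0.1964 m
Series → Q common, losses add: H = Σh = 12.68 m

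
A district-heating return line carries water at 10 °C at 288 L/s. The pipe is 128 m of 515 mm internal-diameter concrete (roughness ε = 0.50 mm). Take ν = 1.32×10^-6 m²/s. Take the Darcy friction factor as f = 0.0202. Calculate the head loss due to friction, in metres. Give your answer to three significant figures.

h_f ≈ 0.489 m

V = 4Q/(πD²) = 4·0.288/(π·0.515²) = 1.383 m/s
h_f = f(L/D)V²/(2g) = 0.02020·(128/0.515)·1.383²/(2·9.81) = 0.4891 m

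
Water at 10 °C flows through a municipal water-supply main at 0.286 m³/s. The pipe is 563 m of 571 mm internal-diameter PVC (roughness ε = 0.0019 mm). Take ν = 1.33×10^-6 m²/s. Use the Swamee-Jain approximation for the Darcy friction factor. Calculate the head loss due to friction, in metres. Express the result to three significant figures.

h_f ≈ 0.830 m

V = 4Q/(πD²) = 4·0.286/(π·0.571²) = 1.117 m/s
Re = VD/ν = 1.117·0.571/1.33×10^-6 = 4.79×10^5 → turbulent
ε/D = 0.0019/571 = 3.33×10^-6
Swamee-Jain: f = 0.01324
h_f = f(L/D)V²/(2g) = 0.01324·(563/0.571)·1.117²/(2·9.81) = 0.8301 m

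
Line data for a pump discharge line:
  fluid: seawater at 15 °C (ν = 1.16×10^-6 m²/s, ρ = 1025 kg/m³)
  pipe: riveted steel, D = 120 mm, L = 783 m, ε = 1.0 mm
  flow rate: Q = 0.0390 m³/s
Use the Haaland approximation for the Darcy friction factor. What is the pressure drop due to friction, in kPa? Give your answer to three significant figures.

Δp ≈ 1430 kPa

V = 4Q/(πD²) = 4·0.0390/(π·0.120²) = 3.448 m/s
Re = VD/ν = 3.448·0.120/1.16×10^-6 = 3.57×10^5 → turbulent
ε/D = 1.0/120 = 0.00833
Haaland: f = 0.03592
h_f = f(L/D)V²/(2g) = 0.03592·(783/0.120)·3.448²/(2·9.81) = 142.0 m
Δp = ρg·h_f = 1025·9.81·142.0 = 1428 kPa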